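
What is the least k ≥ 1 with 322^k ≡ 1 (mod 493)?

28

Since 322 ∈ (Z/493Z)^×, its order divides φ(493) = φ(17·29) = (17−1)·(29−1) = 16·28 = 448 = 2^6 · 7.
Divisors of 448: 1, 2, 4, 7, 8, 14, 16, 28, 32, 56, 64, 112, 224, 448.
Check 322^d mod 493 for each divisor in increasing order:
322^1 ≡ 322 (mod 493)
322^2 ≡ 154 (mod 493)
322^4 ≡ 52 (mod 493)
322^7 ≡ 186 (mod 493)
322^8 ≡ 239 (mod 493)
322^14 ≡ 86 (mod 493)
322^16 ≡ 426 (mod 493)
322^28 ≡ 1 (mod 493) ✓
Hence ord(322) = 28.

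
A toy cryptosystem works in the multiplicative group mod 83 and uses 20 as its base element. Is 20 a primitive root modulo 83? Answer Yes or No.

Yes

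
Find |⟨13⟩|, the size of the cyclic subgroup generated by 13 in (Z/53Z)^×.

13

By Lagrange's theorem, ord_53(13) divides φ(53) = 53 − 1 = 52 = 2^2 · 13.
Divisors of 52: 1, 2, 4, 13, 26, 52.
Evaluate successive powers at the divisors of 52:
13^1 ≡ 13 (mod 53)
13^2 ≡ 10 (mod 53)
13^4 ≡ 47 (mod 53)
13^13 ≡ 1 (mod 53) ✓
Hence ord(13) = 13.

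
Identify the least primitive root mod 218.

φ(218) = φ(2)·φ(109) = 1·108 = 108 = 2^2 · 3^3.
Test candidates g = 2, 3, … against the prime factors q ∈ {2, 3} of φ(218): g is a generator iff g^(108/q) ≢ 1 for every such q.
g = 2: gcd(2, 218) = 2 > 1, not a unit — skip.
g = 3: 3^54 ≡ 1 — hits 1, so not a primitive root.
g = 4: gcd(4, 218) = 2 > 1, not a unit — skip.
g = 5: 5^54 ≡ 1 — hits 1, so not a primitive root.
g = 6: gcd(6, 218) = 2 > 1, not a unit — skip.
g = 7: 7^54 ≡ 1 — hits 1, so not a primitive root.
g = 8: gcd(8, 218) = 2 > 1, not a unit — skip.
g = 9: 9^54 ≡ 1 — hits 1, so not a primitive root.
g = 10: gcd(10, 218) = 2 > 1, not a unit — skip.
g = 11: 11^54 ≡ 217; 11^36 ≡ 45 — none is 1, so 11 is a primitive root.
So 11 is the smallest generator of (Z/218Z)^×.

11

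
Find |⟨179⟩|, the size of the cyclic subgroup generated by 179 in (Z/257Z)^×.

256

ord(179) | φ(257) = 257 − 1 = 256 = 2^8.
Divisors of 256: 1, 2, 4, 8, 16, 32, 64, 128, 256.
Test each divisor d:
179^1 ≡ 179 (mod 257)
179^2 ≡ 173 (mod 257)
179^4 ≡ 117 (mod 257)
179^8 ≡ 68 (mod 257)
179^16 ≡ 255 (mod 257)
179^32 ≡ 4 (mod 257)
179^64 ≡ 16 (mod 257)
179^128 ≡ 256 (mod 257)
179^256 ≡ 1 (mod 257) ✓
Therefore the multiplicative order of 179 modulo 257 is 256.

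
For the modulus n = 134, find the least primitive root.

φ(134) = φ(2)·φ(67) = 1·66 = 66 = 2 · 3 · 11.
Test candidates g = 2, 3, … against the prime factors q ∈ {2, 3, 11} of φ(134): g is a generator iff g^(66/q) ≢ 1 for every such q.
g = 2: gcd(2, 134) = 2 > 1, not a unit — skip.
g = 3: 3^33 ≡ 133; 3^22 ≡ 1 — hits 1, so not a primitive root.
g = 4: gcd(4, 134) = 2 > 1, not a unit — skip.
g = 5: 5^33 ≡ 133; 5^22 ≡ 1 — hits 1, so not a primitive root.
g = 6: gcd(6, 134) = 2 > 1, not a unit — skip.
g = 7: 7^33 ≡ 133; 7^22 ≡ 29; 7^6 ≡ 131 — none is 1, so 7 is a primitive root.
Hence the least primitive root of 134 is 7.

7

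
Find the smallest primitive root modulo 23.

5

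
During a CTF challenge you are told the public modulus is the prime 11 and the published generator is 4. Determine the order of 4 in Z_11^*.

ord(4) | φ(11) = 11 − 1 = 10 = 2 · 5.
Divisors of 10: 1, 2, 5, 10.
Test each divisor d:
4^1 ≡ 4 (mod 11)
4^2 ≡ 5 (mod 11)
4^5 ≡ 1 (mod 11) ✓
The smallest such exponent is 5, so the order of 4 is 5.

5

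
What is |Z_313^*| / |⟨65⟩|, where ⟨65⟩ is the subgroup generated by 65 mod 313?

1

ord(65) | φ(313) = 313 − 1 = 312 = 2^3 · 3 · 13.
Divisors of 312: 1, 2, 3, 4, 6, 8, 12, 13, 24, 26, 39, 52, 78, 104, 156, 312.
Test each divisor d:
65^1 ≡ 65 (mod 313)
65^2 ≡ 156 (mod 313)
65^3 ≡ 124 (mod 313)
65^4 ≡ 235 (mod 313)
65^6 ≡ 39 (mod 313)
65^8 ≡ 137 (mod 313)
65^12 ≡ 269 (mod 313)
65^13 ≡ 270 (mod 313)
65^24 ≡ 58 (mod 313)
65^26 ≡ 284 (mod 313)
65^39 ≡ 308 (mod 313)
65^52 ≡ 215 (mod 313)
65^78 ≡ 25 (mod 313)
65^104 ≡ 214 (mod 313)
65^156 ≡ 312 (mod 313)
65^312 ≡ 1 (mod 313) ✓
So ord_313(65) = 312, hence |⟨65⟩| = 312.
The index is φ(313) / ord(65) = 312 / 312 = 1.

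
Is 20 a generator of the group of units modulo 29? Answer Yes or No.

No

φ(29) = 29 − 1 = 28 = 2^2 · 7.
It suffices to check that the order of 20 is not a proper divisor of 28: compute 20^(28/q) for q ∈ {2, 7}.
20^14 ≡ 1 (mod 29)  [q = 2: ≡ 1 ✗]
20^4 ≡ 7 (mod 29)  [q = 7: ≢ 1 ✓]
Since 20^14 ≡ 1, the order of 20 divides 14 < 28, so 20 is not a primitive root.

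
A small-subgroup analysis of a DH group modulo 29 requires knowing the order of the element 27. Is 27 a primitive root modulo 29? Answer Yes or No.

φ(29) = 29 − 1 = 28 = 2^2 · 7.
27 is a primitive root mod 29 iff 27^(φ(29)/q) ≢ 1 for every prime q | φ(29), i.e. q ∈ {2, 7}.
27^14 ≡ 28 (mod 29)  [q = 2: ≢ 1 ✓]
27^4 ≡ 16 (mod 29)  [q = 7: ≢ 1 ✓]
None equal 1, so ord_29(27) = 28: 27 is a primitive root.

Yes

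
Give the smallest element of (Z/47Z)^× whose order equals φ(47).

5

φ(47) = 47 − 1 = 46 = 2 · 23.
g is a primitive root iff g^(46/q) ≢ 1 (mod 47) for each prime q ∈ {2, 23}.
g = 2: 2^23 ≡ 1 — hits 1, so not a primitive root.
g = 3: 3^23 ≡ 1 — hits 1, so not a primitive root.
g = 4: 4^23 ≡ 1 — hits 1, so not a primitive root.
g = 5: 5^23 ≡ 46; 5^2 ≡ 25 — none is 1, so 5 is a primitive root.
So 5 is the smallest generator of (Z/47Z)^×.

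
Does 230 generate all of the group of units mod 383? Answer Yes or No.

φ(383) = 383 − 1 = 382 = 2 · 191.
It suffices to check that the order of 230 is not a proper divisor of 382: compute 230^(382/q) for q ∈ {2, 191}.
230^191 ≡ 382 (mod 383)  [q = 2: ≢ 1 ✓]
230^2 ≡ 46 (mod 383)  [q = 191: ≢ 1 ✓]
All checks pass, so 230 has order 382 and is a primitive root modulo 383.

Yes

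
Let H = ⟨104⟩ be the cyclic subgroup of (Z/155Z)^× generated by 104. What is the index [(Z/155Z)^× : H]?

4

ord(104) | φ(155) = φ(5·31) = (5−1)·(31−1) = 4·30 = 120 = 2^3 · 3 · 5.
Divisors of 120: 1, 2, 3, 4, 5, 6, 8, 10, 12, 15, 20, 24, 30, 40, 60, 120.
Check 104^d mod 155 for each divisor in increasing order:
104^1 ≡ 104 (mod 155)
104^2 ≡ 121 (mod 155)
104^3 ≡ 29 (mod 155)
104^4 ≡ 71 (mod 155)
104^5 ≡ 99 (mod 155)
104^6 ≡ 66 (mod 155)
104^8 ≡ 81 (mod 155)
104^10 ≡ 36 (mod 155)
104^12 ≡ 16 (mod 155)
104^15 ≡ 154 (mod 155)
104^20 ≡ 56 (mod 155)
104^24 ≡ 101 (mod 155)
104^30 ≡ 1 (mod 155) ✓
So ord_155(104) = 30, hence |⟨104⟩| = 30.
Index = |(Z/155Z)^×| / |⟨104⟩| = 120 / 30 = 4.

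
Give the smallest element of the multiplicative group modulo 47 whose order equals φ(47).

5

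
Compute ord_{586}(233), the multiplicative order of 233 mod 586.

ord(233) | φ(586) = φ(2)·φ(293) = 1·292 = 292 = 2^2 · 73.
Divisors of 292: 1, 2, 4, 73, 146, 292.
Compute 233^d (mod 586) for the divisors d until we hit 1:
233^1 ≡ 233 (mod 586)
233^2 ≡ 377 (mod 586)
233^4 ≡ 317 (mod 586)
233^73 ≡ 585 (mod 586)
233^146 ≡ 1 (mod 586) ✓
The smallest such exponent is 146, so the order of 233 is 146.

146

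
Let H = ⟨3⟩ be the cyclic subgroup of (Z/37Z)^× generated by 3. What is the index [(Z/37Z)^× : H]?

2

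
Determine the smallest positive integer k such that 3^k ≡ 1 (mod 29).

28

By Lagrange's theorem, ord_29(3) divides φ(29) = 29 − 1 = 28 = 2^2 · 7.
Divisors of 28: 1, 2, 4, 7, 14, 28.
Compute 3^d (mod 29) for the divisors d until we hit 1:
3^1 ≡ 3 (mod 29)
3^2 ≡ 9 (mod 29)
3^4 ≡ 23 (mod 29)
3^7 ≡ 12 (mod 29)
3^14 ≡ 28 (mod 29)
3^28 ≡ 1 (mod 29) ✓
Hence ord(3) = 28.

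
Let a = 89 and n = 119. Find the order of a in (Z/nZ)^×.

12

ord(89) | φ(119) = φ(7·17) = (7−1)·(17−1) = 6·16 = 96 = 2^5 · 3.
Divisors of 96: 1, 2, 3, 4, 6, 8, 12, 16, 24, 32, 48, 96.
Test each divisor d:
89^1 ≡ 89 (mod 119)
89^2 ≡ 67 (mod 119)
89^3 ≡ 13 (mod 119)
89^4 ≡ 86 (mod 119)
89^6 ≡ 50 (mod 119)
89^8 ≡ 18 (mod 119)
89^12 ≡ 1 (mod 119) ✓
The smallest such exponent is 12, so the order of 89 is 12.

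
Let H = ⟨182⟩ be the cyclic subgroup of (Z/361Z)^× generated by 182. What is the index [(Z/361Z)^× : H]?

6

Since 182 ∈ (Z/361Z)^×, its order divides φ(361) = φ(19^2) = 19·(19−1) = 342 = 2 · 3^2 · 19.
Divisors of 342: 1, 2, 3, 6, 9, 18, 19, 38, 57, 114, 171, 342.
Test each divisor d:
182^1 ≡ 182 (mod 361)
182^2 ≡ 273 (mod 361)
182^3 ≡ 229 (mod 361)
182^6 ≡ 96 (mod 361)
182^9 ≡ 324 (mod 361)
182^18 ≡ 286 (mod 361)
182^19 ≡ 68 (mod 361)
182^38 ≡ 292 (mod 361)
182^57 ≡ 1 (mod 361) ✓
The order of 182 is 57, so the subgroup it generates has 57 elements.
The index is φ(361) / ord(182) = 342 / 57 = 6.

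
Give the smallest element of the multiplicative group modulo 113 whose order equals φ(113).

φ(113) = 113 − 1 = 112 = 2^4 · 7.
Test candidates g = 2, 3, … against the prime factors q ∈ {2, 7} of φ(113): g is a generator iff g^(112/q) ≢ 1 for every such q.
g = 2: 2^56 ≡ 1 — hits 1, so not a primitive root.
g = 3: 3^56 ≡ 112; 3^16 ≡ 49 — none is 1, so 3 is a primitive root.
So 3 is the smallest generator of (Z/113Z)^×.

3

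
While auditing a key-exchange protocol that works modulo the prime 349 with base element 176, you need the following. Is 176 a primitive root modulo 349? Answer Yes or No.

φ(349) = 349 − 1 = 348 = 2^2 · 3 · 29.
It suffices to check that the order of 176 is not a proper divisor of 348: compute 176^(348/q) for q ∈ {2, 3, 29}.
176^174 ≡ 348 (mod 349)  [q = 2: ≢ 1 ✓]
176^116 ≡ 226 (mod 349)  [q = 3: ≢ 1 ✓]
176^12 ≡ 312 (mod 349)  [q = 29: ≢ 1 ✓]
Every test exponent gives a nontrivial residue, hence 176 generates the full group.

Yes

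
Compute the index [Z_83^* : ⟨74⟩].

1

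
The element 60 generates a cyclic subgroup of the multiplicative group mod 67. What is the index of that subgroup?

2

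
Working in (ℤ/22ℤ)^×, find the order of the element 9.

5

ord(9) | φ(22) = φ(2)·φ(11) = 1·10 = 10 = 2 · 5.
Divisors of 10: 1, 2, 5, 10.
Evaluate successive powers at the divisors of 10:
9^1 ≡ 9 (mod 22)
9^2 ≡ 15 (mod 22)
9^5 ≡ 1 (mod 22) ✓
So ord_22(9) = 5.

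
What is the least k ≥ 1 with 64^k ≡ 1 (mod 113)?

ord(64) | φ(113) = 113 − 1 = 112 = 2^4 · 7.
Divisors of 112: 1, 2, 4, 7, 8, 14, 16, 28, 56, 112.
Check 64^d mod 113 for each divisor in increasing order:
64^1 ≡ 64 (mod 113)
64^2 ≡ 28 (mod 113)
64^4 ≡ 106 (mod 113)
64^7 ≡ 112 (mod 113)
64^8 ≡ 49 (mod 113)
64^14 ≡ 1 (mod 113) ✓
Hence ord(64) = 14.

14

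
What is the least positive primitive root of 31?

3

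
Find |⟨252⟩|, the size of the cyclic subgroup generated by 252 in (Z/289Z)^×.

272

The order of 252 must divide φ(289) = φ(17^2) = 17·(17−1) = 272 = 2^4 · 17.
Divisors of 272: 1, 2, 4, 8, 16, 17, 34, 68, 136, 272.
Test each divisor d:
252^1 ≡ 252 (mod 289)
252^2 ≡ 213 (mod 289)
252^4 ≡ 285 (mod 289)
252^8 ≡ 16 (mod 289)
252^16 ≡ 256 (mod 289)
252^17 ≡ 65 (mod 289)
252^34 ≡ 179 (mod 289)
252^68 ≡ 251 (mod 289)
252^136 ≡ 288 (mod 289)
252^272 ≡ 1 (mod 289) ✓
Hence ord(252) = 272.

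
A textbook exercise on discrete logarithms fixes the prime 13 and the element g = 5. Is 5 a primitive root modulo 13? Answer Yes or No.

No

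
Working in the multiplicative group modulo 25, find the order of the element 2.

20

By Lagrange's theorem, ord_25(2) divides φ(25) = φ(5^2) = 5·(5−1) = 20 = 2^2 · 5.
Divisors of 20: 1, 2, 4, 5, 10, 20.
Test each divisor d:
2^1 ≡ 2 (mod 25)
2^2 ≡ 4 (mod 25)
2^4 ≡ 16 (mod 25)
2^5 ≡ 7 (mod 25)
2^10 ≡ 24 (mod 25)
2^20 ≡ 1 (mod 25) ✓
Hence ord(2) = 20.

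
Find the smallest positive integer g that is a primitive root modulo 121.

2

φ(121) = φ(11^2) = 11·(11−1) = 110 = 2 · 5 · 11.
Test candidates g = 2, 3, … against the prime factors q ∈ {2, 5, 11} of φ(121): g is a generator iff g^(110/q) ≢ 1 for every such q.
g = 2: 2^55 ≡ 120; 2^22 ≡ 81; 2^10 ≡ 56 — none is 1, so 2 is a primitive root.
The smallest primitive root modulo 121 is 2.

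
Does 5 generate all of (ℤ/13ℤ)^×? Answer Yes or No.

φ(13) = 13 − 1 = 12 = 2^2 · 3.
Test 5^(12/q) mod 13 for each prime factor q of 12:
5^6 ≡ 12 (mod 13)  [q = 2: ≢ 1 ✓]
5^4 ≡ 1 (mod 13)  [q = 3: ≡ 1 ✗]
5^4 ≡ 1 shows ord(5) | 4, strictly less than φ(13); not a primitive root.

No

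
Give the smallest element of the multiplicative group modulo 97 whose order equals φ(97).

5

φ(97) = 97 − 1 = 96 = 2^5 · 3.
Test candidates g = 2, 3, … against the prime factors q ∈ {2, 3} of φ(97): g is a generator iff g^(96/q) ≢ 1 for every such q.
g = 2: 2^48 ≡ 1 — hits 1, so not a primitive root.
g = 3: 3^48 ≡ 1 — hits 1, so not a primitive root.
g = 4: 4^48 ≡ 1 — hits 1, so not a primitive root.
g = 5: 5^48 ≡ 96; 5^32 ≡ 35 — none is 1, so 5 is a primitive root.
Hence the least primitive root of 97 is 5.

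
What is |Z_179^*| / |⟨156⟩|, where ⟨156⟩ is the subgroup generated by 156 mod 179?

2

The order of 156 must divide φ(179) = 179 − 1 = 178 = 2 · 89.
Divisors of 178: 1, 2, 89, 178.
Check 156^d mod 179 for each divisor in increasing order:
156^1 ≡ 156 (mod 179)
156^2 ≡ 171 (mod 179)
156^89 ≡ 1 (mod 179) ✓
So ord_179(156) = 89, hence |⟨156⟩| = 89.
[(Z/179Z)^× : ⟨156⟩] = 178/89 = 2.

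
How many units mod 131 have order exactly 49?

0

φ(131) = 131 − 1 = 130 = 2 · 5 · 13.
(Z/131Z)^× is cyclic (|G| = 130); a cyclic group of order m has exactly φ(d) elements of each order d | m, and none otherwise.
Here 130 is not a multiple of 49, so there are no elements of order 49.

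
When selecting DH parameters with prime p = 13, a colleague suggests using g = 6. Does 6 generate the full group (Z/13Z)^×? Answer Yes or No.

Yes

φ(13) = 13 − 1 = 12 = 2^2 · 3.
Test 6^(12/q) mod 13 for each prime factor q of 12:
6^6 ≡ 12 (mod 13)  [q = 2: ≢ 1 ✓]
6^4 ≡ 9 (mod 13)  [q = 3: ≢ 1 ✓]
Every test exponent gives a nontrivial residue, hence 6 generates the full group.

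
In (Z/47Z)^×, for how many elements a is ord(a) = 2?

1

φ(47) = 47 − 1 = 46 = 2 · 23.
Since (Z/47Z)^× is cyclic of order 46, the number of elements of order d is φ(d) when d | 46 and 0 otherwise.
2 | 46, and φ(2) = 2 − 1 = 1.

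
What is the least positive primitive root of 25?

φ(25) = φ(5^2) = 5·(5−1) = 20 = 2^2 · 5.
Test candidates g = 2, 3, … against the prime factors q ∈ {2, 5} of φ(25): g is a generator iff g^(20/q) ≢ 1 for every such q.
g = 2: 2^10 ≡ 24; 2^4 ≡ 16 — none is 1, so 2 is a primitive root.
The smallest primitive root modulo 25 is 2.

2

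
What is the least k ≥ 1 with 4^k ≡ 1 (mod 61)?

30

ord(4) | φ(61) = 61 − 1 = 60 = 2^2 · 3 · 5.
Divisors of 60: 1, 2, 3, 4, 5, 6, 10, 12, 15, 20, 30, 60.
Evaluate successive powers at the divisors of 60:
4^1 ≡ 4 (mod 61)
4^2 ≡ 16 (mod 61)
4^3 ≡ 3 (mod 61)
4^4 ≡ 12 (mod 61)
4^5 ≡ 48 (mod 61)
4^6 ≡ 9 (mod 61)
4^10 ≡ 47 (mod 61)
4^12 ≡ 20 (mod 61)
4^15 ≡ 60 (mod 61)
4^20 ≡ 13 (mod 61)
4^30 ≡ 1 (mod 61) ✓
The smallest such exponent is 30, so the order of 4 is 30.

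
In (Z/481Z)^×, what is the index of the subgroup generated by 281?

ord(281) | φ(481) = φ(13·37) = (13−1)·(37−1) = 12·36 = 432 = 2^4 · 3^3.
Divisors of 432: 1, 2, 3, 4, 6, 8, 9, 12, 16, 18, 24, 27, 36, 48, 54, 72, 108, 144, 216, 432.
Compute 281^d (mod 481) for the divisors d until we hit 1:
281^1 ≡ 281 (mod 481)
281^2 ≡ 77 (mod 481)
281^3 ≡ 473 (mod 481)
281^4 ≡ 157 (mod 481)
281^6 ≡ 64 (mod 481)
281^8 ≡ 118 (mod 481)
281^9 ≡ 450 (mod 481)
281^12 ≡ 248 (mod 481)
281^16 ≡ 456 (mod 481)
281^18 ≡ 480 (mod 481)
281^24 ≡ 417 (mod 481)
281^27 ≡ 31 (mod 481)
281^36 ≡ 1 (mod 481) ✓
The order of 281 is 36, so the subgroup it generates has 36 elements.
[(Z/481Z)^× : ⟨281⟩] = 432/36 = 12.

12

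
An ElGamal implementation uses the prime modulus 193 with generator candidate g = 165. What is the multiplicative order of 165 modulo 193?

48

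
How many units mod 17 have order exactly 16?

8

φ(17) = 17 − 1 = 16 = 2^4.
(Z/17Z)^× is cyclic (|G| = 16); a cyclic group of order m has exactly φ(d) elements of each order d | m, and none otherwise.
16 = 2^4 divides 16, and φ(16) = 8.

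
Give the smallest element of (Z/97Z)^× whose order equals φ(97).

5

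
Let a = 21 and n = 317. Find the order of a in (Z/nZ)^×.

316

ord(21) | φ(317) = 317 − 1 = 316 = 2^2 · 79.
Divisors of 316: 1, 2, 4, 79, 158, 316.
Compute 21^d (mod 317) for the divisors d until we hit 1:
21^1 ≡ 21 (mod 317)
21^2 ≡ 124 (mod 317)
21^4 ≡ 160 (mod 317)
21^79 ≡ 114 (mod 317)
21^158 ≡ 316 (mod 317)
21^316 ≡ 1 (mod 317) ✓
The smallest such exponent is 316, so the order of 21 is 316.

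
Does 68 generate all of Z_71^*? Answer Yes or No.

Yes

φ(71) = 71 − 1 = 70 = 2 · 5 · 7.
Test 68^(70/q) mod 71 for each prime factor q of 70:
68^35 ≡ 70 (mod 71)  [q = 2: ≢ 1 ✓]
68^14 ≡ 54 (mod 71)  [q = 5: ≢ 1 ✓]
68^10 ≡ 48 (mod 71)  [q = 7: ≢ 1 ✓]
All checks pass, so 68 has order 70 and is a primitive root modulo 71.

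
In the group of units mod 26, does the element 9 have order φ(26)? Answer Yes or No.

No

φ(26) = φ(2)·φ(13) = 1·12 = 12 = 2^2 · 3.
Test 9^(12/q) mod 26 for each prime factor q of 12:
9^6 ≡ 1 (mod 26)  [q = 2: ≡ 1 ✗]
9^4 ≡ 9 (mod 26)  [q = 3: ≢ 1 ✓]
The check at q = 2 fails, so 9 generates a proper subgroup.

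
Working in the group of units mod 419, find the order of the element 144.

By Lagrange's theorem, ord_419(144) divides φ(419) = 419 − 1 = 418 = 2 · 11 · 19.
Divisors of 418: 1, 2, 11, 19, 22, 38, 209, 418.
Test each divisor d:
144^1 ≡ 144 (mod 419)
144^2 ≡ 205 (mod 419)
144^11 ≡ 135 (mod 419)
144^19 ≡ 129 (mod 419)
144^22 ≡ 208 (mod 419)
144^38 ≡ 300 (mod 419)
144^209 ≡ 1 (mod 419) ✓
So ord_419(144) = 209.

209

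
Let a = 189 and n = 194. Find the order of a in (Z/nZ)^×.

96

The order of 189 must divide φ(194) = φ(2)·φ(97) = 1·96 = 96 = 2^5 · 3.
Divisors of 96: 1, 2, 3, 4, 6, 8, 12, 16, 24, 32, 48, 96.
Evaluate successive powers at the divisors of 96:
189^1 ≡ 189
189^2 ≡ 25
189^3 ≡ 69
189^4 ≡ 43
189^6 ≡ 105
189^8 ≡ 103
189^12 ≡ 161
189^16 ≡ 133
189^24 ≡ 119
189^32 ≡ 35
189^48 ≡ 193
189^96 ≡ 1
So ord_194(189) = 96.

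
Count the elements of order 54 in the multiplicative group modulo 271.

18

φ(271) = 271 − 1 = 270 = 2 · 3^3 · 5.
(Z/271Z)^× is cyclic (|G| = 270); a cyclic group of order m has exactly φ(d) elements of each order d | m, and none otherwise.
54 = 2 · 3^3 divides 270, and φ(54) = 18.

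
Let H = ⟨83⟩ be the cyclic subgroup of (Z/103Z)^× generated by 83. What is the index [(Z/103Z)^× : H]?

Since 83 ∈ (Z/103Z)^×, its order divides φ(103) = 103 − 1 = 102 = 2 · 3 · 17.
Divisors of 102: 1, 2, 3, 6, 17, 34, 51, 102.
Evaluate successive powers at the divisors of 102:
83^1 ≡ 83 (mod 103)
83^2 ≡ 91 (mod 103)
83^3 ≡ 34 (mod 103)
83^6 ≡ 23 (mod 103)
83^17 ≡ 56 (mod 103)
83^34 ≡ 46 (mod 103)
83^51 ≡ 1 (mod 103) ✓
Thus |⟨83⟩| = ord(83) = 51.
[(Z/103Z)^× : ⟨83⟩] = 102/51 = 2.

2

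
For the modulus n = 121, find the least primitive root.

2

φ(121) = φ(11^2) = 11·(11−1) = 110 = 2 · 5 · 11.
Test candidates g = 2, 3, … against the prime factors q ∈ {2, 5, 11} of φ(121): g is a generator iff g^(110/q) ≢ 1 for every such q.
g = 2: 2^55 ≡ 120; 2^22 ≡ 81; 2^10 ≡ 56 — none is 1, so 2 is a primitive root.
The smallest primitive root modulo 121 is 2.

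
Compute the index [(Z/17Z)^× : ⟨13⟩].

4

The order of 13 must divide φ(17) = 17 − 1 = 16 = 2^4.
Divisors of 16: 1, 2, 4, 8, 16.
Check 13^d mod 17 for each divisor in increasing order:
13^1 ≡ 13 (mod 17)
13^2 ≡ 16 (mod 17)
13^4 ≡ 1 (mod 17) ✓
The order of 13 is 4, so the subgroup it generates has 4 elements.
[(Z/17Z)^× : ⟨13⟩] = 16/4 = 4.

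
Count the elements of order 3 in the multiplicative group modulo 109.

2

φ(109) = 109 − 1 = 108 = 2^2 · 3^3.
Since (Z/109Z)^× is cyclic of order 108, the number of elements of order d is φ(d) when d | 108 and 0 otherwise.
3 | 108, and φ(3) = 3 − 1 = 2.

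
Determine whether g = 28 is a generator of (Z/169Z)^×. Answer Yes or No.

Yes

φ(169) = φ(13^2) = 13·(13−1) = 156 = 2^2 · 3 · 13.
An element g generates (Z/169Z)^× iff g^(156/q) ≢ 1 (mod 169) for each prime q ∈ {2, 3, 13}.
28^78 ≡ 168 (mod 169)  [q = 2: ≢ 1 ✓]
28^52 ≡ 146 (mod 169)  [q = 3: ≢ 1 ✓]
28^12 ≡ 27 (mod 169)  [q = 13: ≢ 1 ✓]
All checks pass, so 28 has order 156 and is a primitive root modulo 169.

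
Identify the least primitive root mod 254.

3

φ(254) = φ(2)·φ(127) = 1·126 = 126 = 2 · 3^2 · 7.
Test candidates g = 2, 3, … against the prime factors q ∈ {2, 3, 7} of φ(254): g is a generator iff g^(126/q) ≢ 1 for every such q.
g = 2: gcd(2, 254) = 2 > 1, not a unit — skip.
g = 3: 3^63 ≡ 253; 3^42 ≡ 107; 3^18 ≡ 131 — none is 1, so 3 is a primitive root.
Hence the least primitive root of 254 is 3.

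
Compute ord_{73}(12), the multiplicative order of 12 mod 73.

36

ord(12) | φ(73) = 73 − 1 = 72 = 2^3 · 3^2.
Divisors of 72: 1, 2, 3, 4, 6, 8, 9, 12, 18, 24, 36, 72.
Evaluate successive powers at the divisors of 72:
12^1 ≡ 12 (mod 73)
12^2 ≡ 71 (mod 73)
12^3 ≡ 49 (mod 73)
12^4 ≡ 4 (mod 73)
12^6 ≡ 65 (mod 73)
12^8 ≡ 16 (mod 73)
12^9 ≡ 46 (mod 73)
12^12 ≡ 64 (mod 73)
12^18 ≡ 72 (mod 73)
12^24 ≡ 8 (mod 73)
12^36 ≡ 1 (mod 73) ✓
The smallest such exponent is 36, so the order of 12 is 36.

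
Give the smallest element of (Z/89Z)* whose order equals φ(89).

3

φ(89) = 89 − 1 = 88 = 2^3 · 11.
g is a primitive root iff g^(88/q) ≢ 1 (mod 89) for each prime q ∈ {2, 11}.
g = 2: 2^44 ≡ 1 — hits 1, so not a primitive root.
g = 3: 3^44 ≡ 88; 3^8 ≡ 64 — none is 1, so 3 is a primitive root.
Hence the least primitive root of 89 is 3.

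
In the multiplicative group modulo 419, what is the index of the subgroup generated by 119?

The order of 119 must divide φ(419) = 419 − 1 = 418 = 2 · 11 · 19.
Divisors of 418: 1, 2, 11, 19, 22, 38, 209, 418.
Evaluate successive powers at the divisors of 418:
119^1 ≡ 119 (mod 419)
119^2 ≡ 334 (mod 419)
119^11 ≡ 418 (mod 419)
119^19 ≡ 71 (mod 419)
119^22 ≡ 1 (mod 419) ✓
Thus |⟨119⟩| = ord(119) = 22.
[(Z/419Z)^× : ⟨119⟩] = 418/22 = 19.

19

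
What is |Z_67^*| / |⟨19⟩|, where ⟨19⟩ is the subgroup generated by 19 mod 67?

ord(19) | φ(67) = 67 − 1 = 66 = 2 · 3 · 11.
Divisors of 66: 1, 2, 3, 6, 11, 22, 33, 66.
Check 19^d mod 67 for each divisor in increasing order:
19^1 ≡ 19 (mod 67)
19^2 ≡ 26 (mod 67)
19^3 ≡ 25 (mod 67)
19^6 ≡ 22 (mod 67)
19^11 ≡ 29 (mod 67)
19^22 ≡ 37 (mod 67)
19^33 ≡ 1 (mod 67) ✓
Thus |⟨19⟩| = ord(19) = 33.
[(Z/67Z)^× : ⟨19⟩] = 66/33 = 2.

2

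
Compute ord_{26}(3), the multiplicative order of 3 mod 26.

3

By Lagrange's theorem, ord_26(3) divides φ(26) = φ(2)·φ(13) = 1·12 = 12 = 2^2 · 3.
Divisors of 12: 1, 2, 3, 4, 6, 12.
Test each divisor d:
3^1 ≡ 3
3^2 ≡ 9
3^3 ≡ 1
The smallest such exponent is 3, so the order of 3 is 3.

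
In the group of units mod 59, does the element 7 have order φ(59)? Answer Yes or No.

No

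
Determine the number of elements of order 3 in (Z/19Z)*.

2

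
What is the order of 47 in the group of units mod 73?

72

By Lagrange's theorem, ord_73(47) divides φ(73) = 73 − 1 = 72 = 2^3 · 3^2.
Divisors of 72: 1, 2, 3, 4, 6, 8, 9, 12, 18, 24, 36, 72.
Check 47^d mod 73 for each divisor in increasing order:
47^1 ≡ 47 (mod 73)
47^2 ≡ 19 (mod 73)
47^3 ≡ 17 (mod 73)
47^4 ≡ 69 (mod 73)
47^6 ≡ 70 (mod 73)
47^8 ≡ 16 (mod 73)
47^9 ≡ 22 (mod 73)
47^12 ≡ 9 (mod 73)
47^18 ≡ 46 (mod 73)
47^24 ≡ 8 (mod 73)
47^36 ≡ 72 (mod 73)
47^72 ≡ 1 (mod 73) ✓
Therefore the multiplicative order of 47 modulo 73 is 72.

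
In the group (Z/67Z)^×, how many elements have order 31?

0

φ(67) = 67 − 1 = 66 = 2 · 3 · 11.
(Z/67Z)^× is cyclic (|G| = 66); a cyclic group of order m has exactly φ(d) elements of each order d | m, and none otherwise.
31 does not divide 66, so no element of (Z/67Z)^× has order 31.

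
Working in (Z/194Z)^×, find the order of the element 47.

ord(47) | φ(194) = φ(2)·φ(97) = 1·96 = 96 = 2^5 · 3.
Divisors of 96: 1, 2, 3, 4, 6, 8, 12, 16, 24, 32, 48, 96.
Check 47^d mod 194 for each divisor in increasing order:
47^1 ≡ 47 (mod 194)
47^2 ≡ 75 (mod 194)
47^3 ≡ 33 (mod 194)
47^4 ≡ 193 (mod 194)
47^6 ≡ 119 (mod 194)
47^8 ≡ 1 (mod 194) ✓
Therefore the multiplicative order of 47 modulo 194 is 8.

8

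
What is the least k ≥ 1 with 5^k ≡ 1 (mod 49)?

42

ord(5) | φ(49) = φ(7^2) = 7·(7−1) = 42 = 2 · 3 · 7.
Divisors of 42: 1, 2, 3, 6, 7, 14, 21, 42.
Evaluate successive powers at the divisors of 42:
5^1 ≡ 5 (mod 49)
5^2 ≡ 25 (mod 49)
5^3 ≡ 27 (mod 49)
5^6 ≡ 43 (mod 49)
5^7 ≡ 19 (mod 49)
5^14 ≡ 18 (mod 49)
5^21 ≡ 48 (mod 49)
5^42 ≡ 1 (mod 49) ✓
The smallest such exponent is 42, so the order of 5 is 42.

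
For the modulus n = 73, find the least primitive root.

φ(73) = 73 − 1 = 72 = 2^3 · 3^2.
Test candidates g = 2, 3, … against the prime factors q ∈ {2, 3} of φ(73): g is a generator iff g^(72/q) ≢ 1 for every such q.
g = 2: 2^36 ≡ 1 — hits 1, so not a primitive root.
g = 3: 3^36 ≡ 1 — hits 1, so not a primitive root.
g = 4: 4^36 ≡ 1 — hits 1, so not a primitive root.
g = 5: 5^36 ≡ 72; 5^24 ≡ 8 — none is 1, so 5 is a primitive root.
The smallest primitive root modulo 73 is 5.

5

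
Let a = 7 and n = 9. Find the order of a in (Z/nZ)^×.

3

ord(7) | φ(9) = φ(3^2) = 3·(3−1) = 6 = 2 · 3.
Divisors of 6: 1, 2, 3, 6.
Compute 7^d (mod 9) for the divisors d until we hit 1:
7^1 ≡ 7 (mod 9)
7^2 ≡ 4 (mod 9)
7^3 ≡ 1 (mod 9) ✓
Therefore the multiplicative order of 7 modulo 9 is 3.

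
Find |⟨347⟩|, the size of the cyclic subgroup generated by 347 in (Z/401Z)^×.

ord(347) | φ(401) = 401 − 1 = 400 = 2^4 · 5^2.
Divisors of 400: 1, 2, 4, 5, 8, 10, 16, 20, 25, 40, 50, 80, 100, 200, 400.
Test each divisor d:
347^1 ≡ 347 (mod 401)
347^2 ≡ 109 (mod 401)
347^4 ≡ 252 (mod 401)
347^5 ≡ 26 (mod 401)
347^8 ≡ 146 (mod 401)
347^10 ≡ 275 (mod 401)
347^16 ≡ 63 (mod 401)
347^20 ≡ 237 (mod 401)
347^25 ≡ 147 (mod 401)
347^40 ≡ 29 (mod 401)
347^50 ≡ 356 (mod 401)
347^80 ≡ 39 (mod 401)
347^100 ≡ 20 (mod 401)
347^200 ≡ 400 (mod 401)
347^400 ≡ 1 (mod 401) ✓
Therefore the multiplicative order of 347 modulo 401 is 400.

400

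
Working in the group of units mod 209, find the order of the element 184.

90

Since 184 ∈ (Z/209Z)^×, its order divides φ(209) = φ(11·19) = (11−1)·(19−1) = 10·18 = 180 = 2^2 · 3^2 · 5.
Divisors of 180: 1, 2, 3, 4, 5, 6, 9, 10, 12, 15, 18, 20, 30, 36, 45, 60, 90, 180.
Check 184^d mod 209 for each divisor in increasing order:
184^1 ≡ 184
184^2 ≡ 207
184^3 ≡ 50
184^4 ≡ 4
184^5 ≡ 109
184^6 ≡ 201
184^9 ≡ 18
184^10 ≡ 177
184^12 ≡ 64
184^15 ≡ 65
184^18 ≡ 115
184^20 ≡ 188
184^30 ≡ 45
184^36 ≡ 58
184^45 ≡ 208
184^60 ≡ 144
184^90 ≡ 1
The smallest such exponent is 90, so the order of 184 is 90.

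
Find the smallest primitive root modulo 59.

φ(59) = 59 − 1 = 58 = 2 · 29.
Test candidates g = 2, 3, … against the prime factors q ∈ {2, 29} of φ(59): g is a generator iff g^(58/q) ≢ 1 for every such q.
g = 2: 2^29 ≡ 58; 2^2 ≡ 4 — none is 1, so 2 is a primitive root.
The smallest primitive root modulo 59 is 2.

2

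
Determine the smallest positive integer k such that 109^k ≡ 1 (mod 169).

Since 109 ∈ (Z/169Z)^×, its order divides φ(169) = φ(13^2) = 13·(13−1) = 156 = 2^2 · 3 · 13.
Divisors of 156: 1, 2, 3, 4, 6, 12, 13, 26, 39, 52, 78, 156.
Check 109^d mod 169 for each divisor in increasing order:
109^1 ≡ 109 (mod 169)
109^2 ≡ 51 (mod 169)
109^3 ≡ 151 (mod 169)
109^4 ≡ 66 (mod 169)
109^6 ≡ 155 (mod 169)
109^12 ≡ 27 (mod 169)
109^13 ≡ 70 (mod 169)
109^26 ≡ 168 (mod 169)
109^39 ≡ 99 (mod 169)
109^52 ≡ 1 (mod 169) ✓
Therefore the multiplicative order of 109 modulo 169 is 52.

52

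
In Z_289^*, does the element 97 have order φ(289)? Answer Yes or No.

Yes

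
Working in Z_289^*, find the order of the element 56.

272

By Lagrange's theorem, ord_289(56) divides φ(289) = φ(17^2) = 17·(17−1) = 272 = 2^4 · 17.
Divisors of 272: 1, 2, 4, 8, 16, 17, 34, 68, 136, 272.
Check 56^d mod 289 for each divisor in increasing order:
56^1 ≡ 56
56^2 ≡ 246
56^4 ≡ 115
56^8 ≡ 220
56^16 ≡ 137
56^17 ≡ 158
56^34 ≡ 110
56^68 ≡ 251
56^136 ≡ 288
56^272 ≡ 1
The smallest such exponent is 272, so the order of 56 is 272.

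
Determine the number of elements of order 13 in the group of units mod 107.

0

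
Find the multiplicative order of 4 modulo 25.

10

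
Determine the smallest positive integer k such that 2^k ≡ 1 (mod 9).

ord(2) | φ(9) = φ(3^2) = 3·(3−1) = 6 = 2 · 3.
Divisors of 6: 1, 2, 3, 6.
Evaluate successive powers at the divisors of 6:
2^1 ≡ 2 (mod 9)
2^2 ≡ 4 (mod 9)
2^3 ≡ 8 (mod 9)
2^6 ≡ 1 (mod 9) ✓
So ord_9(2) = 6.

6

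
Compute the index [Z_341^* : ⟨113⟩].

The order of 113 must divide φ(341) = φ(11·31) = (11−1)·(31−1) = 10·30 = 300 = 2^2 · 3 · 5^2.
Divisors of 300: 1, 2, 3, 4, 5, 6, 10, 12, 15, 20, 25, 30, 50, 60, 75, 100, 150, 300.
Evaluate successive powers at the divisors of 300:
113^1 ≡ 113
113^2 ≡ 152
113^3 ≡ 126
113^4 ≡ 257
113^5 ≡ 56
113^6 ≡ 190
113^10 ≡ 67
113^12 ≡ 295
113^15 ≡ 1
Thus |⟨113⟩| = ord(113) = 15.
The index is φ(341) / ord(113) = 300 / 15 = 20.

20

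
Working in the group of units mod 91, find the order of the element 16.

ord(16) | φ(91) = φ(7·13) = (7−1)·(13−1) = 6·12 = 72 = 2^3 · 3^2.
Divisors of 72: 1, 2, 3, 4, 6, 8, 9, 12, 18, 24, 36, 72.
Check 16^d mod 91 for each divisor in increasing order:
16^1 ≡ 16
16^2 ≡ 74
16^3 ≡ 1
The smallest such exponent is 3, so the order of 16 is 3.

3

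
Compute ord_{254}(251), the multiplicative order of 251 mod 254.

63

The order of 251 must divide φ(254) = φ(2)·φ(127) = 1·126 = 126 = 2 · 3^2 · 7.
Divisors of 126: 1, 2, 3, 6, 7, 9, 14, 18, 21, 42, 63, 126.
Check 251^d mod 254 for each divisor in increasing order:
251^1 ≡ 251
251^2 ≡ 9
251^3 ≡ 227
251^6 ≡ 221
251^7 ≡ 99
251^9 ≡ 129
251^14 ≡ 149
251^18 ≡ 131
251^21 ≡ 19
251^42 ≡ 107
251^63 ≡ 1
Hence ord(251) = 63.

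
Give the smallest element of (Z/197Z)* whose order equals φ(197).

2

φ(197) = 197 − 1 = 196 = 2^2 · 7^2.
g is a primitive root iff g^(196/q) ≢ 1 (mod 197) for each prime q ∈ {2, 7}.
g = 2: 2^98 ≡ 196; 2^28 ≡ 104 — none is 1, so 2 is a primitive root.
The smallest primitive root modulo 197 is 2.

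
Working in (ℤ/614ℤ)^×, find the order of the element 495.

Since 495 ∈ (Z/614Z)^×, its order divides φ(614) = φ(2)·φ(307) = 1·306 = 306 = 2 · 3^2 · 17.
Divisors of 306: 1, 2, 3, 6, 9, 17, 18, 34, 51, 102, 153, 306.
Compute 495^d (mod 614) for the divisors d until we hit 1:
495^1 ≡ 495
495^2 ≡ 39
495^3 ≡ 271
495^6 ≡ 375
495^9 ≡ 315
495^17 ≡ 33
495^18 ≡ 371
495^34 ≡ 475
495^51 ≡ 325
495^102 ≡ 17
495^153 ≡ 613
495^306 ≡ 1
So ord_614(495) = 306.

306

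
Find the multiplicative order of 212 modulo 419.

By Lagrange's theorem, ord_419(212) divides φ(419) = 419 − 1 = 418 = 2 · 11 · 19.
Divisors of 418: 1, 2, 11, 19, 22, 38, 209, 418.
Test each divisor d:
212^1 ≡ 212 (mod 419)
212^2 ≡ 111 (mod 419)
212^11 ≡ 90 (mod 419)
212^19 ≡ 267 (mod 419)
212^22 ≡ 139 (mod 419)
212^38 ≡ 59 (mod 419)
212^209 ≡ 418 (mod 419)
212^418 ≡ 1 (mod 419) ✓
Hence ord(212) = 418.

418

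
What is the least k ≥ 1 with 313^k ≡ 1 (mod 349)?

Since 313 ∈ (Z/349Z)^×, its order divides φ(349) = 349 − 1 = 348 = 2^2 · 3 · 29.
Divisors of 348: 1, 2, 3, 4, 6, 12, 29, 58, 87, 116, 174, 348.
Check 313^d mod 349 for each divisor in increasing order:
313^1 ≡ 313 (mod 349)
313^2 ≡ 249 (mod 349)
313^3 ≡ 110 (mod 349)
313^4 ≡ 228 (mod 349)
313^6 ≡ 234 (mod 349)
313^12 ≡ 312 (mod 349)
313^29 ≡ 1 (mod 349) ✓
So ord_349(313) = 29.

29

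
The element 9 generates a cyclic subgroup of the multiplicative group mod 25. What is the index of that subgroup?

2

Since 9 ∈ (Z/25Z)^×, its order divides φ(25) = φ(5^2) = 5·(5−1) = 20 = 2^2 · 5.
Divisors of 20: 1, 2, 4, 5, 10, 20.
Evaluate successive powers at the divisors of 20:
9^1 ≡ 9 (mod 25)
9^2 ≡ 6 (mod 25)
9^4 ≡ 11 (mod 25)
9^5 ≡ 24 (mod 25)
9^10 ≡ 1 (mod 25) ✓
The order of 9 is 10, so the subgroup it generates has 10 elements.
Index = |(Z/25Z)^×| / |⟨9⟩| = 20 / 10 = 2.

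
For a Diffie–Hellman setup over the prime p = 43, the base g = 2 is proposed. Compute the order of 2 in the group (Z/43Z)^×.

14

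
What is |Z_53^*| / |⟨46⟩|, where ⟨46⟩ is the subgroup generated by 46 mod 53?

By Lagrange's theorem, ord_53(46) divides φ(53) = 53 − 1 = 52 = 2^2 · 13.
Divisors of 52: 1, 2, 4, 13, 26, 52.
Evaluate successive powers at the divisors of 52:
46^1 ≡ 46 (mod 53)
46^2 ≡ 49 (mod 53)
46^4 ≡ 16 (mod 53)
46^13 ≡ 1 (mod 53) ✓
Thus |⟨46⟩| = ord(46) = 13.
[(Z/53Z)^× : ⟨46⟩] = 52/13 = 4.

4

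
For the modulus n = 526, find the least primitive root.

φ(526) = φ(2)·φ(263) = 1·262 = 262 = 2 · 131.
g is a primitive root iff g^(262/q) ≢ 1 (mod 526) for each prime q ∈ {2, 131}.
g = 2: gcd(2, 526) = 2 > 1, not a unit — skip.
g = 3: 3^131 ≡ 1 — hits 1, so not a primitive root.
g = 4: gcd(4, 526) = 2 > 1, not a unit — skip.
g = 5: 5^131 ≡ 525; 5^2 ≡ 25 — none is 1, so 5 is a primitive root.
So 5 is the smallest generator of (Z/526Z)^×.

5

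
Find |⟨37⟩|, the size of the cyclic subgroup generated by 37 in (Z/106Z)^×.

26

ord(37) | φ(106) = φ(2)·φ(53) = 1·52 = 52 = 2^2 · 13.
Divisors of 52: 1, 2, 4, 13, 26, 52.
Test each divisor d:
37^1 ≡ 37 (mod 106)
37^2 ≡ 97 (mod 106)
37^4 ≡ 81 (mod 106)
37^13 ≡ 105 (mod 106)
37^26 ≡ 1 (mod 106) ✓
Hence ord(37) = 26.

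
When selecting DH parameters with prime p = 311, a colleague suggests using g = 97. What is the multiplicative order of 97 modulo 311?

310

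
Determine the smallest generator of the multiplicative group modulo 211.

2

φ(211) = 211 − 1 = 210 = 2 · 3 · 5 · 7.
Test candidates g = 2, 3, … against the prime factors q ∈ {2, 3, 5, 7} of φ(211): g is a generator iff g^(210/q) ≢ 1 for every such q.
g = 2: 2^105 ≡ 210; 2^70 ≡ 196; 2^42 ≡ 107; 2^30 ≡ 171 — none is 1, so 2 is a primitive root.
The smallest primitive root modulo 211 is 2.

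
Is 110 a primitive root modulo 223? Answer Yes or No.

φ(223) = 223 − 1 = 222 = 2 · 3 · 37.
Test 110^(222/q) mod 223 for each prime factor q of 222:
110^111 ≡ 1 (mod 223)  [q = 2: ≡ 1 ✗]
110^74 ≡ 183 (mod 223)  [q = 3: ≢ 1 ✓]
110^6 ≡ 210 (mod 223)  [q = 37: ≢ 1 ✓]
The check at q = 2 fails, so 110 generates a proper subgroup.

No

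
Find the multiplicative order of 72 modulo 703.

36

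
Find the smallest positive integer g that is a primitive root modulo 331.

φ(331) = 331 − 1 = 330 = 2 · 3 · 5 · 11.
g is a primitive root iff g^(330/q) ≢ 1 (mod 331) for each prime q ∈ {2, 3, 5, 11}.
g = 2: 2^165 ≡ 330; 2^110 ≡ 299; 2^66 ≡ 64; 2^30 ≡ 1 — hits 1, so not a primitive root.
g = 3: 3^165 ≡ 330; 3^110 ≡ 299; 3^66 ≡ 64; 3^30 ≡ 270 — none is 1, so 3 is a primitive root.
So 3 is the smallest generator of (Z/331Z)^×.

3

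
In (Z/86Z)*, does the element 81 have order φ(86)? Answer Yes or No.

No

φ(86) = φ(2)·φ(43) = 1·42 = 42 = 2 · 3 · 7.
It suffices to check that the order of 81 is not a proper divisor of 42: compute 81^(42/q) for q ∈ {2, 3, 7}.
81^21 ≡ 1 (mod 86)  [q = 2: ≡ 1 ✗]
81^14 ≡ 79 (mod 86)  [q = 3: ≢ 1 ✓]
81^6 ≡ 59 (mod 86)  [q = 7: ≢ 1 ✓]
Since 81^21 ≡ 1, the order of 81 divides 21 < 42, so 81 is not a primitive root.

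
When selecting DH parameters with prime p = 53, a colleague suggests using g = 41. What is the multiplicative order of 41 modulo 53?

By Lagrange's theorem, ord_53(41) divides φ(53) = 53 − 1 = 52 = 2^2 · 13.
Divisors of 52: 1, 2, 4, 13, 26, 52.
Evaluate successive powers at the divisors of 52:
41^1 ≡ 41
41^2 ≡ 38
41^4 ≡ 13
41^13 ≡ 30
41^26 ≡ 52
41^52 ≡ 1
The smallest such exponent is 52, so the order of 41 is 52.

52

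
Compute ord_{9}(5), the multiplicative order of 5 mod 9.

6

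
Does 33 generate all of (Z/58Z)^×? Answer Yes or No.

φ(58) = φ(2)·φ(29) = 1·28 = 28 = 2^2 · 7.
Test 33^(28/q) mod 58 for each prime factor q of 28:
33^14 ≡ 1 (mod 58)  [q = 2: ≡ 1 ✗]
33^4 ≡ 53 (mod 58)  [q = 7: ≢ 1 ✓]
The check at q = 2 fails, so 33 generates a proper subgroup.

No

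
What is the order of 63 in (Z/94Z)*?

23

ord(63) | φ(94) = φ(2)·φ(47) = 1·46 = 46 = 2 · 23.
Divisors of 46: 1, 2, 23, 46.
Check 63^d mod 94 for each divisor in increasing order:
63^1 ≡ 63 (mod 94)
63^2 ≡ 21 (mod 94)
63^23 ≡ 1 (mod 94) ✓
The smallest such exponent is 23, so the order of 63 is 23.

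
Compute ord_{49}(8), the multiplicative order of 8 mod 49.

7

ord(8) | φ(49) = φ(7^2) = 7·(7−1) = 42 = 2 · 3 · 7.
Divisors of 42: 1, 2, 3, 6, 7, 14, 21, 42.
Check 8^d mod 49 for each divisor in increasing order:
8^1 ≡ 8
8^2 ≡ 15
8^3 ≡ 22
8^6 ≡ 43
8^7 ≡ 1
Hence ord(8) = 7.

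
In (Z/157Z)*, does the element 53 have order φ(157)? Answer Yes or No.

Yes

φ(157) = 157 − 1 = 156 = 2^2 · 3 · 13.
It suffices to check that the order of 53 is not a proper divisor of 156: compute 53^(156/q) for q ∈ {2, 3, 13}.
53^78 ≡ 156 (mod 157)  [q = 2: ≢ 1 ✓]
53^52 ≡ 144 (mod 157)  [q = 3: ≢ 1 ✓]
53^12 ≡ 75 (mod 157)  [q = 13: ≢ 1 ✓]
Every test exponent gives a nontrivial residue, hence 53 generates the full group.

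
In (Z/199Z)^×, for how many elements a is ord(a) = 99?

φ(199) = 199 − 1 = 198 = 2 · 3^2 · 11.
Since (Z/199Z)^× is cyclic of order 198, the number of elements of order d is φ(d) when d | 198 and 0 otherwise.
99 = 3^2 · 11 divides 198, and φ(99) = 60.

60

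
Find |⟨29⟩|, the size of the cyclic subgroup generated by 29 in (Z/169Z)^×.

39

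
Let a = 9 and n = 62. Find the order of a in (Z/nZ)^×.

15

The order of 9 must divide φ(62) = φ(2)·φ(31) = 1·30 = 30 = 2 · 3 · 5.
Divisors of 30: 1, 2, 3, 5, 6, 10, 15, 30.
Evaluate successive powers at the divisors of 30:
9^1 ≡ 9 (mod 62)
9^2 ≡ 19 (mod 62)
9^3 ≡ 47 (mod 62)
9^5 ≡ 25 (mod 62)
9^6 ≡ 39 (mod 62)
9^10 ≡ 5 (mod 62)
9^15 ≡ 1 (mod 62) ✓
The smallest such exponent is 15, so the order of 9 is 15.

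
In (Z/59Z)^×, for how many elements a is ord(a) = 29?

φ(59) = 59 − 1 = 58 = 2 · 29.
Since (Z/59Z)^× is cyclic of order 58, the number of elements of order d is φ(d) when d | 58 and 0 otherwise.
29 | 58, and φ(29) = 29 − 1 = 28.

28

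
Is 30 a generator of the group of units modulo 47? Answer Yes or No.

φ(47) = 47 − 1 = 46 = 2 · 23.
It suffices to check that the order of 30 is not a proper divisor of 46: compute 30^(46/q) for q ∈ {2, 23}.
30^23 ≡ 46 (mod 47)  [q = 2: ≢ 1 ✓]
30^2 ≡ 7 (mod 47)  [q = 23: ≢ 1 ✓]
All checks pass, so 30 has order 46 and is a primitive root modulo 47.

Yes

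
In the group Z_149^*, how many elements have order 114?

0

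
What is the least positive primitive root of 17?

φ(17) = 17 − 1 = 16 = 2^4.
Test candidates g = 2, 3, … against the prime factors q ∈ {2} of φ(17): g is a generator iff g^(16/q) ≢ 1 for every such q.
g = 2: 2^8 ≡ 1 — hits 1, so not a primitive root.
g = 3: 3^8 ≡ 16 — none is 1, so 3 is a primitive root.
The smallest primitive root modulo 17 is 3.

3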